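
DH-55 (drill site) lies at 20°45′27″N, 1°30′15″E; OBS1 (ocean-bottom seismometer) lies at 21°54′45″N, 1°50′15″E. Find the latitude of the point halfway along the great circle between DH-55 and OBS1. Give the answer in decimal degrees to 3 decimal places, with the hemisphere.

21.335°N

DH-55: φ = +20.75750°, λ = +1.50417°
OBS1: φ = +21.91250°, λ = +1.83750°
Bx = cos φ₂ cos Δλ = 0.927739,  By = cos φ₂ sin Δλ = 0.005397
φₘ = atan2(sin φ₁ + sin φ₂, √((cos φ₁ + Bx)² + By²)) = 21.33508°
λₘ = λ₁ + atan2(By, cos φ₁ + Bx) = 1.67018°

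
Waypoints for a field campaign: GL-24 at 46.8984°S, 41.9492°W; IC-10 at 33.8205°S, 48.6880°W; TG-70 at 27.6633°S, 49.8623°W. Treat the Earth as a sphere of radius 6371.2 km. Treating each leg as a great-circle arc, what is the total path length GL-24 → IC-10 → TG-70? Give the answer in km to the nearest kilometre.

2255 km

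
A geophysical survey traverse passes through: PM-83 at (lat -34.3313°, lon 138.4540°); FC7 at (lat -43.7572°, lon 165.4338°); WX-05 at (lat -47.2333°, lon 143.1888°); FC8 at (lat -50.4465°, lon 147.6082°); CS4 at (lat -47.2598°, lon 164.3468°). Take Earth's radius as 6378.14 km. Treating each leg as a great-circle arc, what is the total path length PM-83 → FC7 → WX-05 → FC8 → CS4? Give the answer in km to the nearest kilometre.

PM-83→FC7: c = 0.398653 rad, d = 2542.67 km
FC7→WX-05: c = 0.277809 rad, d = 1771.90 km
WX-05→FC8: c = 0.075619 rad, d = 482.31 km
FC8→CS4: c = 0.199622 rad, d = 1273.21 km
Total = 2542.67 + 1771.90 + 482.31 + 1273.21 = 6070.09 km

6070 km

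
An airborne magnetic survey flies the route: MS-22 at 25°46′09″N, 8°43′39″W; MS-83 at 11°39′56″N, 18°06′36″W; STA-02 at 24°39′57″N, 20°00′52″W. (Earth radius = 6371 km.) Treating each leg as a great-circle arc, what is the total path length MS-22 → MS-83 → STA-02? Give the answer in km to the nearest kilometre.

3311 km

MS-22: φ = +25.76917°, λ = -8.72750°
MS-83: φ = +11.66556°, λ = -18.11000°
STA-02: φ = +24.66583°, λ = -20.01444°
MS-22→MS-83: c = 0.290650 rad, d = 1851.73 km
MS-83→STA-02: c = 0.229073 rad, d = 1459.42 km
Total = 1851.73 + 1459.42 = 3311.15 km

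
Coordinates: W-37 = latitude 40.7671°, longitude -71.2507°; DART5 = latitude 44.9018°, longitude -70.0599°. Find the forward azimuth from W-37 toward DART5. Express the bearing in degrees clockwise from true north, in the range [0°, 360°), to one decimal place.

11.5°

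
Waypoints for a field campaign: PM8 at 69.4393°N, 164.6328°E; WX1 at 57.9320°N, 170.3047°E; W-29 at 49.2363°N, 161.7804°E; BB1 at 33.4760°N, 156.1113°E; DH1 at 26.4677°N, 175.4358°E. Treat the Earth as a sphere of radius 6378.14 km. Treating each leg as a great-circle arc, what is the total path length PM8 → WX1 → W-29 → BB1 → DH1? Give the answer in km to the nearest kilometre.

6260 km

PM8→WX1: c = 0.205366 rad, d = 1309.85 km
WX1→W-29: c = 0.175292 rad, d = 1118.04 km
W-29→BB1: c = 0.284712 rad, d = 1815.93 km
BB1→DH1: c = 0.316085 rad, d = 2016.03 km
Total = 1309.85 + 1118.04 + 1815.93 + 2016.03 = 6259.86 km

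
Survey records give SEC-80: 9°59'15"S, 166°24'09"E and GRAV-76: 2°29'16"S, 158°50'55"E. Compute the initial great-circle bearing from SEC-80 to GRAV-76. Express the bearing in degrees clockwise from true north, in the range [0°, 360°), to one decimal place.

314.5°

SEC-80: φ = -9.98750°, λ = +166.40250°
GRAV-76: φ = -2.48778°, λ = +158.84861°
Δλ = -7.5539°
y = sin Δλ · cos φ₂ = -0.131335
x = cos φ₁ sin φ₂ − sin φ₁ cos φ₂ cos Δλ = 0.129018
θ = atan2(y, x) = -45.5099° → 314.4901° (mod 360°)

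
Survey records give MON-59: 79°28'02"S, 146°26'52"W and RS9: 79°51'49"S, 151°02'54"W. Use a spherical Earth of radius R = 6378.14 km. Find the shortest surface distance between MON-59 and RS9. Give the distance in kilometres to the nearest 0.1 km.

MON-59: φ = -79.46722°, λ = -146.44778°
RS9: φ = -79.86361°, λ = -151.04833°
Δφ = -0.3964°,  Δλ = -4.6006°
a = sin²(Δφ/2) + cos φ₁ cos φ₂ sin²(Δλ/2) = 0.000064
c = 2·arcsin(√a) = 0.015974 rad = 0.9152°
d = R·c = 6378.14 × 0.015974 = 101.9 km

101.9 km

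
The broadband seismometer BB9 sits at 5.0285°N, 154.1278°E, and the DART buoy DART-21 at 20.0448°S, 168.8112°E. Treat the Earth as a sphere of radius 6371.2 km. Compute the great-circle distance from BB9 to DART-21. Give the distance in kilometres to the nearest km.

Δφ = -25.0733°,  Δλ = 14.6834°
a = sin²(Δφ/2) + cos φ₁ cos φ₂ sin²(Δλ/2) = 0.062398
c = 2·arcsin(√a) = 0.504939 rad = 28.9309°
d = R·c = 6371.2 × 0.504939 = 3217.1 km

3217 km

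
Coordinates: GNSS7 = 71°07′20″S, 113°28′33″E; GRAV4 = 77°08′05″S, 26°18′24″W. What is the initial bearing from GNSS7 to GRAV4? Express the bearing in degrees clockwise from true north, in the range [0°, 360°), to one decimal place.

196.8°

GNSS7: φ = -71.12222°, λ = +113.47583°
GRAV4: φ = -77.13472°, λ = -26.30667°
Δλ = -139.7825°
y = sin Δλ · cos φ₂ = -0.143769
x = cos φ₁ sin φ₂ − sin φ₁ cos φ₂ cos Δλ = -0.476305
θ = atan2(y, x) = -163.2040° → 196.7960° (mod 360°)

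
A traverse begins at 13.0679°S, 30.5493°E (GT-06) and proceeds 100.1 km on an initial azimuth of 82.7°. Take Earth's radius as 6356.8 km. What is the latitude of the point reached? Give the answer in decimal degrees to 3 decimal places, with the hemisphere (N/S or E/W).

δ = d/R = 100.1/6356.8 = 0.015747 rad
φ₂ = arcsin(sin φ₁ cos δ + cos φ₁ sin δ cos θ)
   = arcsin(-0.22611·0.99988 + 0.97410·0.01575·0.12706) = -12.95164°
λ₂ = λ₁ + atan2(sin θ sin δ cos φ₁, cos δ − sin φ₁ sin φ₂) = 31.46758°

12.952°S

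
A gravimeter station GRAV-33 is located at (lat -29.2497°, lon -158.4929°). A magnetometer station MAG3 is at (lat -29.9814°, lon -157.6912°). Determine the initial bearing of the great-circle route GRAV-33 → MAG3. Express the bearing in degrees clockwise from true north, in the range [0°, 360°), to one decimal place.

136.6°

Δλ = 0.8017°
y = sin Δλ · cos φ₂ = 0.012120
x = cos φ₁ sin φ₂ − sin φ₁ cos φ₂ cos Δλ = -0.012812
θ = atan2(y, x) = 136.5901° → 136.5901° (mod 360°)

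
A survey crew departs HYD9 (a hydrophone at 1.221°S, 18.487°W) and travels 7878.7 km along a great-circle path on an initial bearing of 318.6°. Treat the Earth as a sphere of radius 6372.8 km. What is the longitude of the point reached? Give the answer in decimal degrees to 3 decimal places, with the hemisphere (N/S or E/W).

79.694°W

δ = d/R = 7878.7/6372.8 = 1.236301 rad
φ₂ = arcsin(sin φ₁ cos δ + cos φ₁ sin δ cos θ)
   = arcsin(-0.02131·0.32829 + 0.99977·0.94458·0.75011) = 44.53788°
λ₂ = λ₁ + atan2(sin θ sin δ cos φ₁, cos δ − sin φ₁ sin φ₂) = -79.69359°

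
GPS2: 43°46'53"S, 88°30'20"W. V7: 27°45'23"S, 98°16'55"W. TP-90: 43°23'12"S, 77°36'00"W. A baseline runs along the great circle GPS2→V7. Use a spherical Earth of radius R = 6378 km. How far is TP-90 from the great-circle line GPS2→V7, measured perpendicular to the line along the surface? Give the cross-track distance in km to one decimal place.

759.3 km

GPS2: φ = -43.78139°, λ = -88.50556°
V7: φ = -27.75639°, λ = -98.28194°
TP-90: φ = -43.38667°, λ = -77.60000°
δ₁₃ = central angle GPS2→TP-90 = 0.137946 rad  (haversine)
θ₁₃ = bearing GPS2→TP-90 = 90.913°,  θ₁₂ = bearing GPS2→V7 = 330.645°
dₓₜ = R·arcsin(sin δ₁₃ · sin(θ₁₃ − θ₁₂)) = 6378·arcsin(0.13751·sin(-239.731°)) = 759.260 km
|dₓₜ| = 759.260 km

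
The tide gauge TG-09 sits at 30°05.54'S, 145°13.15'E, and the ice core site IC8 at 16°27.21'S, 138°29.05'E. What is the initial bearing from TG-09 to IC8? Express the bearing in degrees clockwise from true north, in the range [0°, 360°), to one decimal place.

TG-09: φ = -30.09233°, λ = +145.21917°
IC8: φ = -16.45350°, λ = +138.48417°
Δλ = -6.7350°
y = sin Δλ · cos φ₂ = -0.112475
x = cos φ₁ sin φ₂ − sin φ₁ cos φ₂ cos Δλ = 0.232482
θ = atan2(y, x) = -25.8177° → 334.1823° (mod 360°)

334.2°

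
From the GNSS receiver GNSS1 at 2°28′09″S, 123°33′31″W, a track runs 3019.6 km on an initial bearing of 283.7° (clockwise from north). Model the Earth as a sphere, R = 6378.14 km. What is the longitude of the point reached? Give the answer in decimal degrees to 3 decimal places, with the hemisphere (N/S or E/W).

149.921°W

GNSS1: φ = -2.46917°, λ = -123.55861°
δ = d/R = 3019.6/6378.14 = 0.473430 rad
φ₂ = arcsin(sin φ₁ cos δ + cos φ₁ sin δ cos θ)
   = arcsin(-0.04308·0.89001 + 0.99907·0.45594·0.23684) = 3.98762°
λ₂ = λ₁ + atan2(sin θ sin δ cos φ₁, cos δ − sin φ₁ sin φ₂) = -149.92082°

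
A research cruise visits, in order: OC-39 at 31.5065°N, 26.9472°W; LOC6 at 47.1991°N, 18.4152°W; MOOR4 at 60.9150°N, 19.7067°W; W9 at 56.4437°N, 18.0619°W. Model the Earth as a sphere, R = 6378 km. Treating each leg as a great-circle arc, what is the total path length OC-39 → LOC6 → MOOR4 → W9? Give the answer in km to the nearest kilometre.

3928 km

OC-39→LOC6: c = 0.296668 rad, d = 1892.15 km
LOC6→MOOR4: c = 0.239741 rad, d = 1529.07 km
MOOR4→W9: c = 0.079446 rad, d = 506.71 km
Total = 1892.15 + 1529.07 + 506.71 = 3927.93 km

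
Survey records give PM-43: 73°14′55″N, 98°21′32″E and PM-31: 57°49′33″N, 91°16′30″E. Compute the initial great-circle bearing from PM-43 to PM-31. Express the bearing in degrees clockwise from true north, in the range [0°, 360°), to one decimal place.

194.1°

PM-43: φ = +73.24861°, λ = +98.35889°
PM-31: φ = +57.82583°, λ = +91.27500°
Δλ = -7.0839°
y = sin Δλ · cos φ₂ = -0.065669
x = cos φ₁ sin φ₂ − sin φ₁ cos φ₂ cos Δλ = -0.262047
θ = atan2(y, x) = -165.9315° → 194.0685° (mod 360°)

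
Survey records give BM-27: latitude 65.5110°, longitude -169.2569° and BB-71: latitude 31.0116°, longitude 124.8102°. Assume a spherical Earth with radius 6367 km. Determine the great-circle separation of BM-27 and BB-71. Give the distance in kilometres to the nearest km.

Δφ = -34.4994°,  Δλ = -65.9329°
a = sin²(Δφ/2) + cos φ₁ cos φ₂ sin²(Δλ/2) = 0.193128
c = 2·arcsin(√a) = 0.910002 rad = 52.1393°
d = R·c = 6367 × 0.910002 = 5794.0 km

5794 km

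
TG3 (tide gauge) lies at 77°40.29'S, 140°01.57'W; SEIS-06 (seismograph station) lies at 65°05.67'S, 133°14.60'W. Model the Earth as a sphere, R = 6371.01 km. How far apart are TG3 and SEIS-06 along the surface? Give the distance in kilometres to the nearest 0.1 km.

TG3: φ = -77.67150°, λ = -140.02617°
SEIS-06: φ = -65.09450°, λ = -133.24333°
Δφ = 12.5770°,  Δλ = 6.7828°
a = sin²(Δφ/2) + cos φ₁ cos φ₂ sin²(Δλ/2) = 0.012313
c = 2·arcsin(√a) = 0.222382 rad = 12.7415°
d = R·c = 6371.01 × 0.222382 = 1416.8 km

1416.8 km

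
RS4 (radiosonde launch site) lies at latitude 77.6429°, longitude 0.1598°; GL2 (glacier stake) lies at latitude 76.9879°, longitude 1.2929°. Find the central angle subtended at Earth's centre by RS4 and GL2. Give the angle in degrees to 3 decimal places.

Δφ = -0.6550°,  Δλ = 1.1331°
a = sin²(Δφ/2) + cos φ₁ cos φ₂ sin²(Δλ/2) = 0.000037
c = 2·arcsin(√a) = 0.012228 rad = 0.7006°

0.701°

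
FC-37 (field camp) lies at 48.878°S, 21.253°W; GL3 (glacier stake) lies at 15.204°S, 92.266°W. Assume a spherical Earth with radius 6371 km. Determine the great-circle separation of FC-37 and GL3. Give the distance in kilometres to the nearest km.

7358 km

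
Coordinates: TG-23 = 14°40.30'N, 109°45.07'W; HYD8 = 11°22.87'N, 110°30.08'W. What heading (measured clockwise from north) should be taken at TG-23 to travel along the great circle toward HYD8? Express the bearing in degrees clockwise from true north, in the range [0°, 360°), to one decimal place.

192.6°

TG-23: φ = +14.67167°, λ = -109.75117°
HYD8: φ = +11.38117°, λ = -110.50133°
Δλ = -0.7502°
y = sin Δλ · cos φ₂ = -0.012835
x = cos φ₁ sin φ₂ − sin φ₁ cos φ₂ cos Δλ = -0.057377
θ = atan2(y, x) = -167.3907° → 192.6093° (mod 360°)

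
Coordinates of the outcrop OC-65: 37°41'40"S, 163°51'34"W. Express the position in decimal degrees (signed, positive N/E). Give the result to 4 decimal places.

-37.6944°, -163.8594°

lat: 37.6944° S → -37.6944°
lon: 163.8594° W → -163.8594°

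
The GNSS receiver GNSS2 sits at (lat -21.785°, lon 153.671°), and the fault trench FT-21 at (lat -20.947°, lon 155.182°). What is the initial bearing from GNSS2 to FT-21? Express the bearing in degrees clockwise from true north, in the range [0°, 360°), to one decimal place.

Δλ = 1.5110°
y = sin Δλ · cos φ₂ = 0.024626
x = cos φ₁ sin φ₂ − sin φ₁ cos φ₂ cos Δλ = 0.014505
θ = atan2(y, x) = 59.5019° → 59.5019° (mod 360°)

59.5°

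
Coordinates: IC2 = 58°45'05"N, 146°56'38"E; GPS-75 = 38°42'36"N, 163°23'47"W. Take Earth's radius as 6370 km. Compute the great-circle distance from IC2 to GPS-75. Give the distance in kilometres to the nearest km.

4134 km

IC2: φ = +58.75139°, λ = +146.94389°
GPS-75: φ = +38.71000°, λ = -163.39639°
Δφ = -20.0414°,  Δλ = 49.6597°
a = sin²(Δφ/2) + cos φ₁ cos φ₂ sin²(Δλ/2) = 0.101657
c = 2·arcsin(√a) = 0.649006 rad = 37.1853°
d = R·c = 6370 × 0.649006 = 4134.2 km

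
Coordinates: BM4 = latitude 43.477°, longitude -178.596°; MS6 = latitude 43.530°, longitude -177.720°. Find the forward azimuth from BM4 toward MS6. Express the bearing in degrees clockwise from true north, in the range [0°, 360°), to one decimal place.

Δλ = 0.8760°
y = sin Δλ · cos φ₂ = 0.011084
x = cos φ₁ sin φ₂ − sin φ₁ cos φ₂ cos Δλ = 0.000983
θ = atan2(y, x) = 84.9304° → 84.9304° (mod 360°)

84.9°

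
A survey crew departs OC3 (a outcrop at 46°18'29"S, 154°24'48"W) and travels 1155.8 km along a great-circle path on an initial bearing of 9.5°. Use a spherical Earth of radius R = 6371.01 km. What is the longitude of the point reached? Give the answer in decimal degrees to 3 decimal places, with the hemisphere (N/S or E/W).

OC3: φ = -46.30806°, λ = -154.41333°
δ = d/R = 1155.8/6371.01 = 0.181416 rad
φ₂ = arcsin(sin φ₁ cos δ + cos φ₁ sin δ cos θ)
   = arcsin(-0.72306·0.98359 + 0.69078·0.18042·0.98629) = -36.03473°
λ₂ = λ₁ + atan2(sin θ sin δ cos φ₁, cos δ − sin φ₁ sin φ₂) = -152.30299°

152.303°W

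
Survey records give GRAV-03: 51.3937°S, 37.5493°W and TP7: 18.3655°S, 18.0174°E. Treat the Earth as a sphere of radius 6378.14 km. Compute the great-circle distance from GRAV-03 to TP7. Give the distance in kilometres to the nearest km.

6064 km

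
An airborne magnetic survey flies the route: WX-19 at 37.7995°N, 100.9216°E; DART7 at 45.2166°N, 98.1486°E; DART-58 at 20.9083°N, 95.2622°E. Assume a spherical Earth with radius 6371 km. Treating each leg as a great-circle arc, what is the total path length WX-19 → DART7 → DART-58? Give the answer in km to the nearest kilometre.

WX-19→DART7: c = 0.134407 rad, d = 856.31 km
DART7→DART-58: c = 0.426283 rad, d = 2715.85 km
Total = 856.31 + 2715.85 = 3572.16 km

3572 km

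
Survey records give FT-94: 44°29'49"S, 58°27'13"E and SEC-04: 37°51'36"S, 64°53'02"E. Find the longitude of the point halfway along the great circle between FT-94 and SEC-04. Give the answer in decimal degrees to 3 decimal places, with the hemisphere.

FT-94: φ = -44.49694°, λ = +58.45361°
SEC-04: φ = -37.86000°, λ = +64.88389°
Bx = cos φ₂ cos Δλ = 0.784546,  By = cos φ₂ sin Δλ = 0.088421
φₘ = atan2(sin φ₁ + sin φ₂, √((cos φ₁ + Bx)² + By²)) = -41.22309°
λₘ = λ₁ + atan2(By, cos φ₁ + Bx) = 61.83200°

61.832°E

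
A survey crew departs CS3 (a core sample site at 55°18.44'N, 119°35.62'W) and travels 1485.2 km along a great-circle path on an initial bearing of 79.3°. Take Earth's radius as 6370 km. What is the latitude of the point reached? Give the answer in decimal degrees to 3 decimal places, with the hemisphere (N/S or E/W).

CS3: φ = +55.30733°, λ = -119.59367°
δ = d/R = 1485.2/6370 = 0.233155 rad
φ₂ = arcsin(sin φ₁ cos δ + cos φ₁ sin δ cos θ)
   = arcsin(0.82222·0.97294 + 0.56917·0.23105·0.18567) = 55.52629°
λ₂ = λ₁ + atan2(sin θ sin δ cos φ₁, cos δ − sin φ₁ sin φ₂) = -95.94697°

55.526°N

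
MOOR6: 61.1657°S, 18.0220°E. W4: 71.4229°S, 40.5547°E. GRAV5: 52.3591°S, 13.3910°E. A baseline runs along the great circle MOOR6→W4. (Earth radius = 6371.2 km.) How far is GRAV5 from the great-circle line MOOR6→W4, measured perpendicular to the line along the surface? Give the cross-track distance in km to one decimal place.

235.7 km

δ₁₃ = central angle MOOR6→GRAV5 = 0.159862 rad  (haversine)
θ₁₃ = bearing MOOR6→GRAV5 = 341.955°,  θ₁₂ = bearing MOOR6→W4 = 148.519°
dₓₜ = R·arcsin(sin δ₁₃ · sin(θ₁₃ − θ₁₂)) = 6371.2·arcsin(0.15918·sin(193.436°)) = -235.713 km
|dₓₜ| = 235.713 km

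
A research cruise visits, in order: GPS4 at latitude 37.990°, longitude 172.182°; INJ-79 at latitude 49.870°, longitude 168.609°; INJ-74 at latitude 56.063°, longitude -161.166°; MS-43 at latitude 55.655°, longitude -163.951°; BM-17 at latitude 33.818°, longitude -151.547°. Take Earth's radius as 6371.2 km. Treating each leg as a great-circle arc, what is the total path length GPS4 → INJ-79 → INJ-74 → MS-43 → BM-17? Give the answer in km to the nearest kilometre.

GPS4→INJ-79: c = 0.212088 rad, d = 1351.25 km
INJ-79→INJ-74: c = 0.332443 rad, d = 2118.06 km
INJ-74→MS-43: c = 0.028192 rad, d = 179.62 km
MS-43→BM-17: c = 0.409539 rad, d = 2609.25 km
Total = 1351.25 + 2118.06 + 179.62 + 2609.25 = 6258.19 km

6258 km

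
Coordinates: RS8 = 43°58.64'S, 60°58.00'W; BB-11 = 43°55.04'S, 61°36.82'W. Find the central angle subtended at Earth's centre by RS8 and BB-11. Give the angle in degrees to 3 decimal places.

0.470°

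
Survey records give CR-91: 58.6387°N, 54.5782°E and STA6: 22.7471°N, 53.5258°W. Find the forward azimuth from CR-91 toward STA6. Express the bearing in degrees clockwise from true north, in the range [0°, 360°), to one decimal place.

Δλ = -108.1040°
y = sin Δλ · cos φ₂ = -0.876565
x = cos φ₁ sin φ₂ − sin φ₁ cos φ₂ cos Δλ = 0.445939
θ = atan2(y, x) = -63.0360° → 296.9640° (mod 360°)

297.0°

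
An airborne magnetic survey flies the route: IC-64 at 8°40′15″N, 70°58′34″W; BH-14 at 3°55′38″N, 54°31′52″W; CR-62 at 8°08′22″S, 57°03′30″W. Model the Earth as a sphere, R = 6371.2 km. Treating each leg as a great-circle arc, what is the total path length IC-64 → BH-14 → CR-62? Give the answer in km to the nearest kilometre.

3263 km

IC-64: φ = +8.67083°, λ = -70.97611°
BH-14: φ = +3.92722°, λ = -54.53111°
CR-62: φ = -8.13944°, λ = -57.05833°
IC-64→BH-14: c = 0.296964 rad, d = 1892.02 km
BH-14→CR-62: c = 0.215150 rad, d = 1370.76 km
Total = 1892.02 + 1370.76 = 3262.78 km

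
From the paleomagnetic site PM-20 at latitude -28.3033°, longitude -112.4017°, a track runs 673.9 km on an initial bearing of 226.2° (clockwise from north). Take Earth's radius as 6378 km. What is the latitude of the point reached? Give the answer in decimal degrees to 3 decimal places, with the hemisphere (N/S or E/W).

δ = d/R = 673.9/6378 = 0.105660 rad
φ₂ = arcsin(sin φ₁ cos δ + cos φ₁ sin δ cos θ)
   = arcsin(-0.47414·0.99442 + 0.88045·0.10546·-0.69214) = -32.39574°
λ₂ = λ₁ + atan2(sin θ sin δ cos φ₁, cos δ − sin φ₁ sin φ₂) = -117.57391°

32.396°S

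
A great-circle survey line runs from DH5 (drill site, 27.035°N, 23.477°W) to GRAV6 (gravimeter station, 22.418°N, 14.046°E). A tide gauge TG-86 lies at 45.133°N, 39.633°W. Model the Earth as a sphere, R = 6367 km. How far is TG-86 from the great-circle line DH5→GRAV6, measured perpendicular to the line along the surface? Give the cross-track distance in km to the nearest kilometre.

δ₁₃ = central angle DH5→TG-86 = 0.387887 rad  (haversine)
θ₁₃ = bearing DH5→TG-86 = 328.736°,  θ₁₂ = bearing DH5→GRAV6 = 89.345°
dₓₜ = R·arcsin(sin δ₁₃ · sin(θ₁₃ − θ₁₂)) = 6367·arcsin(0.37823·sin(239.391°)) = -2111.119 km
|dₓₜ| = 2111.119 km

2111 km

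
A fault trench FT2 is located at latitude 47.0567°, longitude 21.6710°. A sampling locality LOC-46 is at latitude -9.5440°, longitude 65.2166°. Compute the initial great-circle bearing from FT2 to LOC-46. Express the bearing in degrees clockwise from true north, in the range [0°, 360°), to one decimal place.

Δλ = 43.5456°
y = sin Δλ · cos φ₂ = 0.679396
x = cos φ₁ sin φ₂ − sin φ₁ cos φ₂ cos Δλ = -0.636208
θ = atan2(y, x) = 133.1198° → 133.1198° (mod 360°)

133.1°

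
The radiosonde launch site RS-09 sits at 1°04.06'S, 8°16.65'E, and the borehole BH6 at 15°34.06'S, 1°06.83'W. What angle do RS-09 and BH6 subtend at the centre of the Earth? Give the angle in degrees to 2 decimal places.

RS-09: φ = -1.06767°, λ = +8.27750°
BH6: φ = -15.56767°, λ = -1.11383°
Δφ = -14.5000°,  Δλ = -9.3913°
a = sin²(Δφ/2) + cos φ₁ cos φ₂ sin²(Δλ/2) = 0.022381
c = 2·arcsin(√a) = 0.300332 rad = 17.2077°

17.21°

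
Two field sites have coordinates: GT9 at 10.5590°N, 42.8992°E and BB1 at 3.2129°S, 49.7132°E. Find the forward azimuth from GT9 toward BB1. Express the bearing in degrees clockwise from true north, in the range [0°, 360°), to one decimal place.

153.4°

Δλ = 6.8140°
y = sin Δλ · cos φ₂ = 0.118460
x = cos φ₁ sin φ₂ − sin φ₁ cos φ₂ cos Δλ = -0.236765
θ = atan2(y, x) = 153.4199° → 153.4199° (mod 360°)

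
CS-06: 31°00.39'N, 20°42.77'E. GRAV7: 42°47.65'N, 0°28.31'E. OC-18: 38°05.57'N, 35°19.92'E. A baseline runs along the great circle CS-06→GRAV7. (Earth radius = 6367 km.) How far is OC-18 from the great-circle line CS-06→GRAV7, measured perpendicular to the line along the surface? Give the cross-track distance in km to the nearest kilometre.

1505 km

CS-06: φ = +31.00650°, λ = +20.71283°
GRAV7: φ = +42.79417°, λ = +0.47183°
OC-18: φ = +38.09283°, λ = +35.33200°
δ₁₃ = central angle CS-06→OC-18 = 0.243407 rad  (haversine)
θ₁₃ = bearing CS-06→OC-18 = 55.506°,  θ₁₂ = bearing CS-06→GRAV7 = 311.880°
dₓₜ = R·arcsin(sin δ₁₃ · sin(θ₁₃ − θ₁₂)) = 6367·arcsin(0.24101·sin(-256.375°)) = 1505.312 km
|dₓₜ| = 1505.312 km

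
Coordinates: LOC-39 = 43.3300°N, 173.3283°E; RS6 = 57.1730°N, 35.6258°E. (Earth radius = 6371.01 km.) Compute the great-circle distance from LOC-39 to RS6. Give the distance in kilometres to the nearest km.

8167 km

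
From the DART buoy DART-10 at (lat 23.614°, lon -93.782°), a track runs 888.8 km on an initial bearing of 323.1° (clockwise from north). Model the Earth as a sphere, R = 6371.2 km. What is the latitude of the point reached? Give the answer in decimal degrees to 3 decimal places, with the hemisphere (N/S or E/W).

29.905°N

δ = d/R = 888.8/6371.2 = 0.139503 rad
φ₂ = arcsin(sin φ₁ cos δ + cos φ₁ sin δ cos θ)
   = arcsin(0.40057·0.99029 + 0.91626·0.13905·0.79968) = 29.90525°
λ₂ = λ₁ + atan2(sin θ sin δ cos φ₁, cos δ − sin φ₁ sin φ₂) = -99.30888°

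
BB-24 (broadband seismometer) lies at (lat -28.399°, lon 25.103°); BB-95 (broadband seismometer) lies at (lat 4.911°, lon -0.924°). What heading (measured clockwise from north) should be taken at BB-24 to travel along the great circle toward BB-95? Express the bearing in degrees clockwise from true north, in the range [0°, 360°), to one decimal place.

318.9°

Δλ = -26.0270°
y = sin Δλ · cos φ₂ = -0.437184
x = cos φ₁ sin φ₂ − sin φ₁ cos φ₂ cos Δλ = 0.501113
θ = atan2(y, x) = -41.1023° → 318.8977° (mod 360°)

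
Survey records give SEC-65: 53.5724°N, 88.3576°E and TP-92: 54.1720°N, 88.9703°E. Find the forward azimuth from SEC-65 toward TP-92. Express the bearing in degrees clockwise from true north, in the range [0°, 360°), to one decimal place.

30.8°

Δλ = 0.6127°
y = sin Δλ · cos φ₂ = 0.006259
x = cos φ₁ sin φ₂ − sin φ₁ cos φ₂ cos Δλ = 0.010492
θ = atan2(y, x) = 30.8206° → 30.8206° (mod 360°)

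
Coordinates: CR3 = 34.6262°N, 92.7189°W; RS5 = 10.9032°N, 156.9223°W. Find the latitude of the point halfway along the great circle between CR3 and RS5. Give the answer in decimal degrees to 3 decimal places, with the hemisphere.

26.318°N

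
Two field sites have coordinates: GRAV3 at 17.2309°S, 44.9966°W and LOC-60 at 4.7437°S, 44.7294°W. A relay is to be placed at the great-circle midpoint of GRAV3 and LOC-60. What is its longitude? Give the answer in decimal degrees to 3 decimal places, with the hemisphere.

Bx = cos φ₂ cos Δλ = 0.996564,  By = cos φ₂ sin Δλ = 0.004648
φₘ = atan2(sin φ₁ + sin φ₂, √((cos φ₁ + Bx)² + By²)) = -10.98733°
λₘ = λ₁ + atan2(By, cos φ₁ + Bx) = -44.86016°

44.860°W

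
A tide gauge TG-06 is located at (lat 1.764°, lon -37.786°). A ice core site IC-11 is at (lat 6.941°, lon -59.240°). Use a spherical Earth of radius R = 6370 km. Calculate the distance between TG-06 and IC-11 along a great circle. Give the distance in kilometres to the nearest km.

Δφ = 5.1770°,  Δλ = -21.4540°
a = sin²(Δφ/2) + cos φ₁ cos φ₂ sin²(Δλ/2) = 0.036414
c = 2·arcsin(√a) = 0.384002 rad = 22.0017°
d = R·c = 6370 × 0.384002 = 2446.1 km

2446 km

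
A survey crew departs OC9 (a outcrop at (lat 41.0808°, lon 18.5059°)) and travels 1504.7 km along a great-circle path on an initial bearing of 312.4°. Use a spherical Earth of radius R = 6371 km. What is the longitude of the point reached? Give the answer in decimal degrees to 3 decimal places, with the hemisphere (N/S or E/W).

3.149°E

δ = d/R = 1504.7/6371 = 0.236180 rad
φ₂ = arcsin(sin φ₁ cos δ + cos φ₁ sin δ cos θ)
   = arcsin(0.65712·0.97224 + 0.75378·0.23399·0.67430) = 49.27171°
λ₂ = λ₁ + atan2(sin θ sin δ cos φ₁, cos δ − sin φ₁ sin φ₂) = 3.14934°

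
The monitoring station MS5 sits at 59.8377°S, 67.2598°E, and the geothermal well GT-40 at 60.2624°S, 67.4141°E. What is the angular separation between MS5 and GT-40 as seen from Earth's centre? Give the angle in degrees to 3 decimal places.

Δφ = -0.4247°,  Δλ = 0.1543°
a = sin²(Δφ/2) + cos φ₁ cos φ₂ sin²(Δλ/2) = 0.000014
c = 2·arcsin(√a) = 0.007533 rad = 0.4316°

0.432°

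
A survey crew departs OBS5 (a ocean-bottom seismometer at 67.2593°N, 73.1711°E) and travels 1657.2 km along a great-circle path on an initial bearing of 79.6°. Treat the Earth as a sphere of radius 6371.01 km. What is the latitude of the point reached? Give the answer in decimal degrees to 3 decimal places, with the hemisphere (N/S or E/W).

δ = d/R = 1657.2/6371.01 = 0.260116 rad
φ₂ = arcsin(sin φ₁ cos δ + cos φ₁ sin δ cos θ)
   = arcsin(0.92226·0.96636 + 0.38656·0.25719·0.18052) = 65.39315°
λ₂ = λ₁ + atan2(sin θ sin δ cos φ₁, cos δ − sin φ₁ sin φ₂) = 110.58187°

65.393°N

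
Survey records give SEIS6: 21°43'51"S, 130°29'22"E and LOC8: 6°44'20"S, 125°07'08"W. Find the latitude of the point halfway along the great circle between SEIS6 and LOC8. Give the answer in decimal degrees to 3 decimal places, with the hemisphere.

SEIS6: φ = -21.73083°, λ = +130.48944°
LOC8: φ = -6.73889°, λ = -125.11889°
Bx = cos φ₂ cos Δλ = -0.246832,  By = cos φ₂ sin Δλ = 0.961927
φₘ = atan2(sin φ₁ + sin φ₂, √((cos φ₁ + Bx)² + By²)) = -22.46438°
λₘ = λ₁ + atan2(By, cos φ₁ + Bx) = -174.85097°

22.464°S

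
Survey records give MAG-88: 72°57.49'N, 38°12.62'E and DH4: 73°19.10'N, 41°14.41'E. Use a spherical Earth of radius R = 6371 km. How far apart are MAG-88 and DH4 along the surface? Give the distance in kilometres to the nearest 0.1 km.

105.6 km

MAG-88: φ = +72.95817°, λ = +38.21033°
DH4: φ = +73.31833°, λ = +41.24017°
Δφ = 0.3602°,  Δλ = 3.0298°
a = sin²(Δφ/2) + cos φ₁ cos φ₂ sin²(Δλ/2) = 0.000069
c = 2·arcsin(√a) = 0.016575 rad = 0.9497°
d = R·c = 6371 × 0.016575 = 105.6 km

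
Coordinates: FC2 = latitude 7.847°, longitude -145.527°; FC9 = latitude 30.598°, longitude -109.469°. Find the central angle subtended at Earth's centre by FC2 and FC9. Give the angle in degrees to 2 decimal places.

Δφ = 22.7510°,  Δλ = 36.0580°
a = sin²(Δφ/2) + cos φ₁ cos φ₂ sin²(Δλ/2) = 0.120582
c = 2·arcsin(√a) = 0.709273 rad = 40.6384°

40.64°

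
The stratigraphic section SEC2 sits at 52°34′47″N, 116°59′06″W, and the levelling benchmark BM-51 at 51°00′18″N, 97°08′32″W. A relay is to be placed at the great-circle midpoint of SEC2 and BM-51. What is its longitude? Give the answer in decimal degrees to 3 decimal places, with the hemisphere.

106.889°W

SEC2: φ = +52.57972°, λ = -116.98500°
BM-51: φ = +51.00500°, λ = -97.14222°
Bx = cos φ₂ cos Δλ = 0.591892,  By = cos φ₂ sin Δλ = 0.213594
φₘ = atan2(sin φ₁ + sin φ₂, √((cos φ₁ + Bx)² + By²)) = 52.21106°
λₘ = λ₁ + atan2(By, cos φ₁ + Bx) = -106.88864°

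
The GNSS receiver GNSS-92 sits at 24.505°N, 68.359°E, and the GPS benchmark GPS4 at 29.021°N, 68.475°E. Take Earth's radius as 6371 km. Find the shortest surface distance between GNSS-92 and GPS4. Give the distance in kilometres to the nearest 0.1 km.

502.3 km

Δφ = 4.5160°,  Δλ = 0.1160°
a = sin²(Δφ/2) + cos φ₁ cos φ₂ sin²(Δλ/2) = 0.001553
c = 2·arcsin(√a) = 0.078840 rad = 4.5172°
d = R·c = 6371 × 0.078840 = 502.3 km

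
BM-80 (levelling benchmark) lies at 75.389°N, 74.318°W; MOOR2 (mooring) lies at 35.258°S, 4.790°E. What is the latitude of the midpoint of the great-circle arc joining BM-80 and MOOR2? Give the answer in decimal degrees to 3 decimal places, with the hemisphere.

23.473°N

Bx = cos φ₂ cos Δλ = 0.154296,  By = cos φ₂ sin Δλ = 0.801851
φₘ = atan2(sin φ₁ + sin φ₂, √((cos φ₁ + Bx)² + By²)) = 23.47286°
λₘ = λ₁ + atan2(By, cos φ₁ + Bx) = -11.20374°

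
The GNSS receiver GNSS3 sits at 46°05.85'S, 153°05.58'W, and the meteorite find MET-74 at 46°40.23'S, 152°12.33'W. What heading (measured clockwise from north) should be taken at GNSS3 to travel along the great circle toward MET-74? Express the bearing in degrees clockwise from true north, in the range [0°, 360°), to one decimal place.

GNSS3: φ = -46.09750°, λ = -153.09300°
MET-74: φ = -46.67050°, λ = -152.20550°
Δλ = 0.8875°
y = sin Δλ · cos φ₂ = 0.010629
x = cos φ₁ sin φ₂ − sin φ₁ cos φ₂ cos Δλ = -0.010060
θ = atan2(y, x) = 133.4255° → 133.4255° (mod 360°)

133.4°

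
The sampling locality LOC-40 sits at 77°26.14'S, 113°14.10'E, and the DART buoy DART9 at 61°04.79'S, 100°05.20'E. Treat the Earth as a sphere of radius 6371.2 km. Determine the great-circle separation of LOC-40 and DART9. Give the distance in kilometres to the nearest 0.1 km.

1880.1 km

LOC-40: φ = -77.43567°, λ = +113.23500°
DART9: φ = -61.07983°, λ = +100.08667°
Δφ = 16.3558°,  Δλ = -13.1483°
a = sin²(Δφ/2) + cos φ₁ cos φ₂ sin²(Δλ/2) = 0.021613
c = 2·arcsin(√a) = 0.295098 rad = 16.9079°
d = R·c = 6371.2 × 0.295098 = 1880.1 km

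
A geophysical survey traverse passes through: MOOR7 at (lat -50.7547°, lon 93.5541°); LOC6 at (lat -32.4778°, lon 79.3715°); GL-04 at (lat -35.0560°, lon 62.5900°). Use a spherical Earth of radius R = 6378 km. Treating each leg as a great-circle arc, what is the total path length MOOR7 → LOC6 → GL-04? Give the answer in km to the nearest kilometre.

3920 km

MOOR7→LOC6: c = 0.367343 rad, d = 2342.91 km
LOC6→GL-04: c = 0.247293 rad, d = 1577.23 km
Total = 2342.91 + 1577.23 = 3920.15 km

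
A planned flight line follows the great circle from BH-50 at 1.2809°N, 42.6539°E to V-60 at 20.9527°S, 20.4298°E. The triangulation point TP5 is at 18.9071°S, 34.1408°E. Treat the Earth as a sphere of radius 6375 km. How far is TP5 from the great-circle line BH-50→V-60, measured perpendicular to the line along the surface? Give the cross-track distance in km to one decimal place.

δ₁₃ = central angle BH-50→TP5 = 0.381400 rad  (haversine)
θ₁₃ = bearing BH-50→TP5 = 202.102°,  θ₁₂ = bearing BH-50→V-60 = 223.147°
dₓₜ = R·arcsin(sin δ₁₃ · sin(θ₁₃ − θ₁₂)) = 6375·arcsin(0.37222·sin(-21.046°)) = -854.702 km
|dₓₜ| = 854.702 km

854.7 km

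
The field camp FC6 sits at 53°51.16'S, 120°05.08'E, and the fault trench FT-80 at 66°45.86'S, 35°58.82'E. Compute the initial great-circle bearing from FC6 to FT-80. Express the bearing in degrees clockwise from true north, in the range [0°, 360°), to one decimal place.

217.6°

FC6: φ = -53.85267°, λ = +120.08467°
FT-80: φ = -66.76433°, λ = +35.98033°
Δλ = -84.1043°
y = sin Δλ · cos φ₂ = -0.392427
x = cos φ₁ sin φ₂ − sin φ₁ cos φ₂ cos Δλ = -0.509297
θ = atan2(y, x) = -142.3848° → 217.6152° (mod 360°)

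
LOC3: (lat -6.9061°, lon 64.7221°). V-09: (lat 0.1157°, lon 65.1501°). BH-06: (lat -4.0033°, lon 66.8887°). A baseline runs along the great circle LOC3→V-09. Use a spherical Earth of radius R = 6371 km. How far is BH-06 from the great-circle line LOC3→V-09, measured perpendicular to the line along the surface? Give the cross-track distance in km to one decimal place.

220.2 km

δ₁₃ = central angle LOC3→BH-06 = 0.063115 rad  (haversine)
θ₁₃ = bearing LOC3→BH-06 = 36.722°,  θ₁₂ = bearing LOC3→V-09 = 3.497°
dₓₜ = R·arcsin(sin δ₁₃ · sin(θ₁₃ − θ₁₂)) = 6371·arcsin(0.06307·sin(33.225°)) = 220.221 km
|dₓₜ| = 220.221 km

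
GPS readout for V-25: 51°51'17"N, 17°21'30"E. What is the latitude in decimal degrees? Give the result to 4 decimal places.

51.8547°N

51° + 51′/60 + 17″/3600 = 51 + 0.85000 + 0.00472 = 51.8547°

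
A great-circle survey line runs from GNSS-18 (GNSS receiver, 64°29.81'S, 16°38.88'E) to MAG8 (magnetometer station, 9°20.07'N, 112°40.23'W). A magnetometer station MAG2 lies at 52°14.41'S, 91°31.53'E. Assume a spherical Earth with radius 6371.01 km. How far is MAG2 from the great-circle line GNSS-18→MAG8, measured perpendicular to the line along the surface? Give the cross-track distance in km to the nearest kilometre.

3234 km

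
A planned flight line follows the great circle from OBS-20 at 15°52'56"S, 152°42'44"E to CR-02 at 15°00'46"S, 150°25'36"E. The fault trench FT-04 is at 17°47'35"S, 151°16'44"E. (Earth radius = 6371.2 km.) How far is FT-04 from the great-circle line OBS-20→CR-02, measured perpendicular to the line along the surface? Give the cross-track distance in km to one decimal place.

253.5 km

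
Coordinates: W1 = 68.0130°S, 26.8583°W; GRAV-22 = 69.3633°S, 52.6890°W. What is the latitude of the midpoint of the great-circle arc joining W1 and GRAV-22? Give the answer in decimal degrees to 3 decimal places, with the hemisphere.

69.180°S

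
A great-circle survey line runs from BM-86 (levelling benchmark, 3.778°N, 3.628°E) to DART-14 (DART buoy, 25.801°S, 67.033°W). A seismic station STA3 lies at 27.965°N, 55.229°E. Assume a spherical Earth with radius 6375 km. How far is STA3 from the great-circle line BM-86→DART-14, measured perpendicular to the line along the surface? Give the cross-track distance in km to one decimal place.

δ₁₃ = central angle BM-86→STA3 = 0.954137 rad  (haversine)
θ₁₃ = bearing BM-86→STA3 = 58.046°,  θ₁₂ = bearing BM-86→DART-14 = 241.882°
dₓₜ = R·arcsin(sin δ₁₃ · sin(θ₁₃ − θ₁₂)) = 6375·arcsin(0.81581·sin(-183.836°)) = 348.118 km
|dₓₜ| = 348.118 km

348.1 km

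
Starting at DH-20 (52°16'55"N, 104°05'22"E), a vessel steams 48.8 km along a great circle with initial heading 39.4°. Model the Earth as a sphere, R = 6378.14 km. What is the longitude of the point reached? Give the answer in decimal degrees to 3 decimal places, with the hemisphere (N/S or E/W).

104.548°E

DH-20: φ = +52.28194°, λ = +104.08944°
δ = d/R = 48.8/6378.14 = 0.007651 rad
φ₂ = arcsin(sin φ₁ cos δ + cos φ₁ sin δ cos θ)
   = arcsin(0.79103·0.99997 + 0.61178·0.00765·0.77273) = 52.61981°
λ₂ = λ₁ + atan2(sin θ sin δ cos φ₁, cos δ − sin φ₁ sin φ₂) = 104.54777°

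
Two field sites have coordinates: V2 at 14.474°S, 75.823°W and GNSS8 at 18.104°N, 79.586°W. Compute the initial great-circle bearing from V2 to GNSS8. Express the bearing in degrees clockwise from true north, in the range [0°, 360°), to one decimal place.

Δλ = -3.7630°
y = sin Δλ · cos φ₂ = -0.062380
x = cos φ₁ sin φ₂ − sin φ₁ cos φ₂ cos Δλ = 0.537935
θ = atan2(y, x) = -6.6146° → 353.3854° (mod 360°)

353.4°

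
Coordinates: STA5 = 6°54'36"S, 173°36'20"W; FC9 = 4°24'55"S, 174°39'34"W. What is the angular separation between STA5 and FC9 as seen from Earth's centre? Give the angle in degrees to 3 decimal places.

STA5: φ = -6.91000°, λ = -173.60556°
FC9: φ = -4.41528°, λ = -174.65944°
Δφ = 2.4947°,  Δλ = -1.0539°
a = sin²(Δφ/2) + cos φ₁ cos φ₂ sin²(Δλ/2) = 0.000558
c = 2·arcsin(√a) = 0.047231 rad = 2.7062°

2.706°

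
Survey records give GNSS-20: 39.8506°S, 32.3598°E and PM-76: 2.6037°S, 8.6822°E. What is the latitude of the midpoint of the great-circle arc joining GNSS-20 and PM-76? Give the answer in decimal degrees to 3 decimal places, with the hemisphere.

21.639°S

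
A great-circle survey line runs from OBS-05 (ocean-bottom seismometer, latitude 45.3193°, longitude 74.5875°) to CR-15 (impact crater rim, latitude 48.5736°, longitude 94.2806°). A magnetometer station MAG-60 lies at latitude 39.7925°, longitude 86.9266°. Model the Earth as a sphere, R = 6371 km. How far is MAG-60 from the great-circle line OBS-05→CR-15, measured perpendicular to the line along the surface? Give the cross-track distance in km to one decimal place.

871.4 km

δ₁₃ = central angle OBS-05→MAG-60 = 0.185356 rad  (haversine)
θ₁₃ = bearing OBS-05→MAG-60 = 117.008°,  θ₁₂ = bearing OBS-05→CR-15 = 69.293°
dₓₜ = R·arcsin(sin δ₁₃ · sin(θ₁₃ − θ₁₂)) = 6371·arcsin(0.18430·sin(47.715°)) = 871.360 km
|dₓₜ| = 871.360 km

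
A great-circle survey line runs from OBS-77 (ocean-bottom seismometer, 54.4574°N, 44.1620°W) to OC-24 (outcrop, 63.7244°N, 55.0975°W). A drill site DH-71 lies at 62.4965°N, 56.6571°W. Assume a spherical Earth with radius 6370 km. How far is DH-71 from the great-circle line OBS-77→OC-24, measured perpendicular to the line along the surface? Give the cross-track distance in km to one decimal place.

δ₁₃ = central angle OBS-77→DH-71 = 0.180163 rad  (haversine)
θ₁₃ = bearing OBS-77→DH-71 = 326.111°,  θ₁₂ = bearing OBS-77→OC-24 = 333.383°
dₓₜ = R·arcsin(sin δ₁₃ · sin(θ₁₃ − θ₁₂)) = 6370·arcsin(0.17919·sin(-7.272°)) = -144.487 km
|dₓₜ| = 144.487 km

144.5 km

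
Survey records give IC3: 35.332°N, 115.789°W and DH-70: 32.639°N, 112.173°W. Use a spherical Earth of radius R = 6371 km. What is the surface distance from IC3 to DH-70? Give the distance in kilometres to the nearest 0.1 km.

Δφ = -2.6930°,  Δλ = 3.6160°
a = sin²(Δφ/2) + cos φ₁ cos φ₂ sin²(Δλ/2) = 0.001236
c = 2·arcsin(√a) = 0.070329 rad = 4.0296°
d = R·c = 6371 × 0.070329 = 448.1 km

448.1 km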